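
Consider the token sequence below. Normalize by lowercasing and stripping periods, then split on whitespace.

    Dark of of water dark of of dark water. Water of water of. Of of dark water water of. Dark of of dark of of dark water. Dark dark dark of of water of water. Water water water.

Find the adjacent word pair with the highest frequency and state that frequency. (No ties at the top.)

Bigram frequencies (highest first):
  of of: 7
  dark of: 5
  of dark: 5
  water water: 5
  of water: 4
  water of: 4
  … (3 more, each ≤ 3)

"of of", 7 times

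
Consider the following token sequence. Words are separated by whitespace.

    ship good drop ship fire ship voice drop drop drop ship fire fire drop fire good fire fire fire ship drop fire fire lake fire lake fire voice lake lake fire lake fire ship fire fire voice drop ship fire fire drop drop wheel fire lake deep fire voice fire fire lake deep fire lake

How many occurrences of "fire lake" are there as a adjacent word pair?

6

Scanning the 54 overlapping bigram windows for "fire lake":
  position 23–24: fire lake
  position 25–26: fire lake
  position 31–32: fire lake
  position 45–46: fire lake
  position 51–52: fire lake
  position 54–55: fire lake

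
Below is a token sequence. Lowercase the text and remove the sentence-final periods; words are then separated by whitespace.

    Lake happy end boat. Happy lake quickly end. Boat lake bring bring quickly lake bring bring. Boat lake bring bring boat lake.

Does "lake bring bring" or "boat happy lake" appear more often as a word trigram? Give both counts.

"lake bring bring": 3 occurrences
"boat happy lake": 1 occurrence

"lake bring bring" (3 vs 1)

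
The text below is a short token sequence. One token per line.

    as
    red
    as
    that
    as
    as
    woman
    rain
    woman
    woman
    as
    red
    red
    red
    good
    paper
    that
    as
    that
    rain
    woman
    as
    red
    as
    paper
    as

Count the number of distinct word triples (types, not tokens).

22

26 tokens → 24 trigram windows in total.
Repeated trigrams (each contributes count−1 duplicates):
  as red as: 2
  woman as red: 2
2 duplicate windows → 24 − 2 = 22 distinct.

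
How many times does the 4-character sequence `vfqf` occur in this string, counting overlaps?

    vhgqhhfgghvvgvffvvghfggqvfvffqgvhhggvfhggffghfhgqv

0

Sliding a length-4 window over the 50 characters (47 positions):
  (no match at any position)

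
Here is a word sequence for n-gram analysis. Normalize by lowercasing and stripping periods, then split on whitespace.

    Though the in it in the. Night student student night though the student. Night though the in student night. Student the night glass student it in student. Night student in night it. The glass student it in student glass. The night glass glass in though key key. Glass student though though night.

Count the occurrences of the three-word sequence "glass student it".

Scanning the 50 overlapping trigram windows for "glass student it":
  position 23–25: glass student it
  position 34–36: glass student it

2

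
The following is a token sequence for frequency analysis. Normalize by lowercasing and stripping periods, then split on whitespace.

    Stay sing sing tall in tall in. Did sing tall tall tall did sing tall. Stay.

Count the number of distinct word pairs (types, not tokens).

10

16 tokens → 15 bigram windows in total.
Repeated bigrams (each contributes count−1 duplicates):
  sing tall: 3
  did sing: 2
  tall in: 2
  tall tall: 2
5 duplicate windows → 15 − 5 = 10 distinct.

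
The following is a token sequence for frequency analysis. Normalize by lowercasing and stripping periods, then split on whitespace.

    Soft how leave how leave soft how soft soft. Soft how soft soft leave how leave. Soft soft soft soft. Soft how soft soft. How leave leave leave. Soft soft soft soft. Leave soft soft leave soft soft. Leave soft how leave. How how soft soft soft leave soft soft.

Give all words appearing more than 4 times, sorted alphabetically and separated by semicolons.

Unigram counts meeting the condition (more than 4 times):
  how: 10
  leave: 12
  soft: 28

how; leave; soft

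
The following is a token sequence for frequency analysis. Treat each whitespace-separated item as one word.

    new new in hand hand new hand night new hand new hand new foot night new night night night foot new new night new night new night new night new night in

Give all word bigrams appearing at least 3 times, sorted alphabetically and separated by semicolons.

Bigram counts meeting the condition (at least 3 times):
  hand new: 3
  new hand: 3
  new night: 6
  night new: 6

hand new; new hand; new night; night new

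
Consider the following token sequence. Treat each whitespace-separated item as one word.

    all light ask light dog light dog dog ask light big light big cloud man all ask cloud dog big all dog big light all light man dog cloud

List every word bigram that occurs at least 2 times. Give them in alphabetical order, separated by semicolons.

Bigram counts meeting the condition (at least 2 times):
  all light: 2
  ask light: 2
  big light: 2
  dog big: 2
  light big: 2
  light dog: 2

all light; ask light; big light; dog big; light big; light dog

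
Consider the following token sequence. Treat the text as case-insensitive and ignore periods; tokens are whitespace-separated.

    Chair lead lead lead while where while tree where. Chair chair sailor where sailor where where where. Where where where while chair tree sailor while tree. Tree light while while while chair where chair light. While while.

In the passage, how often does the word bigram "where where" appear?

Scanning the 36 overlapping bigram windows for "where where":
  position 15–16: where where
  position 16–17: where where
  position 17–18: where where
  position 18–19: where where
  position 19–20: where where

5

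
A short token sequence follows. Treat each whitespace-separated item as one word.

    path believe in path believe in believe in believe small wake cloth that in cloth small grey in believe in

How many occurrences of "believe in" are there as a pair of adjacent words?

4

Scanning the 19 overlapping bigram windows for "believe in":
  position 2–3: believe in
  position 5–6: believe in
  position 7–8: believe in
  position 19–20: believe in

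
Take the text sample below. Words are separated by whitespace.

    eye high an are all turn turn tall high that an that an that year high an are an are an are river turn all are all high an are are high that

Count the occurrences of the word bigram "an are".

Scanning the 32 overlapping bigram windows for "an are":
  position 3–4: an are
  position 17–18: an are
  position 19–20: an are
  position 21–22: an are
  position 29–30: an are

5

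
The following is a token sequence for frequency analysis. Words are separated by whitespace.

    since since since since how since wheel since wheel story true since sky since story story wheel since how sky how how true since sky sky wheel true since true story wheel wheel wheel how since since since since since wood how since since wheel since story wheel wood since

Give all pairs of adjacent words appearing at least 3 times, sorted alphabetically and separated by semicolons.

Bigram counts meeting the condition (at least 3 times):
  how since: 3
  since since: 8
  since wheel: 3
  story wheel: 3
  true since: 3
  wheel since: 3

how since; since since; since wheel; story wheel; true since; wheel since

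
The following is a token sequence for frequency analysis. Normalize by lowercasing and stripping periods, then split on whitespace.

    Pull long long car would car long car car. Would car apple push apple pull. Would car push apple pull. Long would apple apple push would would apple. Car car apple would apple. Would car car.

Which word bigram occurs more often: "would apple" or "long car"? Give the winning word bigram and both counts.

"would apple" (3 vs 2)

"would apple": 3 occurrences
"long car": 2 occurrences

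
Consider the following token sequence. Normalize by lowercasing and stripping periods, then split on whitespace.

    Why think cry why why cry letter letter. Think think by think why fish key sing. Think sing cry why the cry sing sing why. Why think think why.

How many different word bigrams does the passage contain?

29 tokens → 28 bigram windows in total.
Repeated bigrams (each contributes count−1 duplicates):
  cry why: 2
  think think: 2
  think why: 2
  why think: 2
  why why: 2
5 duplicate windows → 28 − 5 = 23 distinct.

23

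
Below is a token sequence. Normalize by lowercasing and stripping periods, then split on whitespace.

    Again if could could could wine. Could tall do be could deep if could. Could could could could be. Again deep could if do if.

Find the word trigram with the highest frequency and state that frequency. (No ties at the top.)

Trigram frequencies (highest first):
  could could could: 4
  if could could: 2
  again if could: 1
  could could wine: 1
  could wine could: 1
  wine could tall: 1
  … (13 more, each ≤ 1)

"could could could", 4 times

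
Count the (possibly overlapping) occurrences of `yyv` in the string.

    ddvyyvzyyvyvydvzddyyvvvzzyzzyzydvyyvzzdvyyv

Sliding a length-3 window over the 43 characters (41 positions):
  position 4–6: yyv
  position 8–10: yyv
  position 19–21: yyv
  position 34–36: yyv
  position 41–43: yyv

5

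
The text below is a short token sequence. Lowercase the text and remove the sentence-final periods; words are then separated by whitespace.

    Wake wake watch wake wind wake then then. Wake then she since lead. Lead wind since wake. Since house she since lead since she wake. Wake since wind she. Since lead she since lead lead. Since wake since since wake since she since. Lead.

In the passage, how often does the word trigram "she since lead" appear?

Scanning the 42 overlapping trigram windows for "she since lead":
  position 11–13: she since lead
  position 20–22: she since lead
  position 29–31: she since lead
  position 32–34: she since lead
  position 42–44: she since lead

5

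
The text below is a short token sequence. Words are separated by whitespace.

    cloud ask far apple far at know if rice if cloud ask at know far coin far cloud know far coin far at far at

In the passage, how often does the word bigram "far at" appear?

Scanning the 24 overlapping bigram windows for "far at":
  position 5–6: far at
  position 22–23: far at
  position 24–25: far at

3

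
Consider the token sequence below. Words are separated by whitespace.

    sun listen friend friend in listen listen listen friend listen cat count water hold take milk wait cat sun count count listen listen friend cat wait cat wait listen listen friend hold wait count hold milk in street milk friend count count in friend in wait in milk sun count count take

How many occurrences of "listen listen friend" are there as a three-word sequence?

Scanning the 50 overlapping trigram windows for "listen listen friend":
  position 7–9: listen listen friend
  position 22–24: listen listen friend
  position 29–31: listen listen friend

3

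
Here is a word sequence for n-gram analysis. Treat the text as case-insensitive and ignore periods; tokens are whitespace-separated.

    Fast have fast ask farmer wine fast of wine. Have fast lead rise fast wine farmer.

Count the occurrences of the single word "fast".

Scanning the 16 tokens for "fast":
  position 1: fast
  position 3: fast
  position 7: fast
  position 11: fast
  position 14: fast

5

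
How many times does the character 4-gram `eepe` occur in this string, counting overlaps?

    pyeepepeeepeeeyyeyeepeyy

3

Sliding a length-4 window over the 24 characters (21 positions):
  position 3–6: eepe
  position 9–12: eepe
  position 19–22: eepe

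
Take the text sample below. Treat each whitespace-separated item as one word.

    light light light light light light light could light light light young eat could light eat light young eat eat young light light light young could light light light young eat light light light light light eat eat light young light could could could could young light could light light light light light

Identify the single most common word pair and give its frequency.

Bigram frequencies (highest first):
  light light: 20
  light young: 5
  could light: 4
  light could: 3
  young eat: 3
  eat light: 3
  … (8 more, each ≤ 3)

"light light", 20 times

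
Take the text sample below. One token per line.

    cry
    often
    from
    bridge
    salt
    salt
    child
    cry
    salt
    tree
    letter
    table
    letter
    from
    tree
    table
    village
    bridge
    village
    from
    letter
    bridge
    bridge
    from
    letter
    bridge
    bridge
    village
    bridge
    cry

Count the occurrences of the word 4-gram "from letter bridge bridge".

2

Scanning the 27 overlapping 4-gram windows for "from letter bridge bridge":
  position 20–23: from letter bridge bridge
  position 24–27: from letter bridge bridge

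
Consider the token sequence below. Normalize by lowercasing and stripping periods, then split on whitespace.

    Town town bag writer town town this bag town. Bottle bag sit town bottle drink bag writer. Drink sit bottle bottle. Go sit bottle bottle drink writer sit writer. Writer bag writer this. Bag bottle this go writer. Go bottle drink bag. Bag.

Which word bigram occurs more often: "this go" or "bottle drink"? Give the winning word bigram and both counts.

"this go": 1 occurrence
"bottle drink": 3 occurrences

"bottle drink" (3 vs 1)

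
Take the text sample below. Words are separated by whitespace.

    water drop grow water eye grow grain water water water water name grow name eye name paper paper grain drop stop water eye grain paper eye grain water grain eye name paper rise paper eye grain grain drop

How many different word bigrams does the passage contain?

27

38 tokens → 37 bigram windows in total.
Repeated bigrams (each contributes count−1 duplicates):
  eye grain: 3
  water water: 3
  eye name: 2
  grain drop: 2
  grain water: 2
  name paper: 2
  paper eye: 2
  water eye: 2
10 duplicate windows → 37 − 10 = 27 distinct.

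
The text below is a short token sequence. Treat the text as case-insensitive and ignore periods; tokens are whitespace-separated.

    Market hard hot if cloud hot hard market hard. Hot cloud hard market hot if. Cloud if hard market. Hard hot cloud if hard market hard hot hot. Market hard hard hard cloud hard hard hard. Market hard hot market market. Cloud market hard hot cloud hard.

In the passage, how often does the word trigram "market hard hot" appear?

Scanning the 45 overlapping trigram windows for "market hard hot":
  position 1–3: market hard hot
  position 8–10: market hard hot
  position 19–21: market hard hot
  position 25–27: market hard hot
  position 37–39: market hard hot
  position 43–45: market hard hot

6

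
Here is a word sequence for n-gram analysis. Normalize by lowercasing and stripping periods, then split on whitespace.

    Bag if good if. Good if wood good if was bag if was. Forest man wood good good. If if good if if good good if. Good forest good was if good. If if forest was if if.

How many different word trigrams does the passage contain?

38 tokens → 36 trigram windows in total.
Repeated trigrams (each contributes count−1 duplicates):
  if good if: 4
  good if if: 3
  good good if: 2
  good if good: 2
  if if good: 2
8 duplicate windows → 36 − 8 = 28 distinct.

28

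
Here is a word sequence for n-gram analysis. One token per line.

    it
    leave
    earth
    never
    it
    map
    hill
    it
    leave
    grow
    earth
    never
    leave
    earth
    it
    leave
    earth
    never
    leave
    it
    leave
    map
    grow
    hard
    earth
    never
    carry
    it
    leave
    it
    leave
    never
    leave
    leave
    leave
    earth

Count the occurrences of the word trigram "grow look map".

Scanning the 34 overlapping trigram windows for "grow look map":
  (none found)

0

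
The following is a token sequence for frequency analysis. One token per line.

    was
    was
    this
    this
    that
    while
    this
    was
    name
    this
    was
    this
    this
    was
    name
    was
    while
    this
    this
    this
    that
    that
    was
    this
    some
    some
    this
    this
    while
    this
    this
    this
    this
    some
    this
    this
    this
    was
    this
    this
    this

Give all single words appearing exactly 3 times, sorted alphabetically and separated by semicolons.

Unigram counts meeting the condition (exactly 3 times):
  some: 3
  that: 3
  while: 3

some; that; while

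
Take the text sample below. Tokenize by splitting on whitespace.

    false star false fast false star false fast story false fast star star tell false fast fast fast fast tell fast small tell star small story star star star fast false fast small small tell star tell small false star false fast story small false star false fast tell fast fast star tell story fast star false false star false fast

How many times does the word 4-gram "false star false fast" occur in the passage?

Scanning the 58 overlapping 4-gram windows for "false star false fast":
  position 1–4: false star false fast
  position 5–8: false star false fast
  position 39–42: false star false fast
  position 45–48: false star false fast
  position 58–61: false star false fast

5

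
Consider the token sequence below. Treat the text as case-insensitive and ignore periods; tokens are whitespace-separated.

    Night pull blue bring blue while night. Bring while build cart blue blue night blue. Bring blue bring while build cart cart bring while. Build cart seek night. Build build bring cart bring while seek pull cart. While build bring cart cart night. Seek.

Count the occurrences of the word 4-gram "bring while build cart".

3

Scanning the 41 overlapping 4-gram windows for "bring while build cart":
  position 8–11: bring while build cart
  position 18–21: bring while build cart
  position 23–26: bring while build cart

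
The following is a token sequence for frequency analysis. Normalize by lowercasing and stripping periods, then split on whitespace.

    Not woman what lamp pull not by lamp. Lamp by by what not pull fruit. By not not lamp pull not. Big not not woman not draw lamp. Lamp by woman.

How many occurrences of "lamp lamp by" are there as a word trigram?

2

Scanning the 29 overlapping trigram windows for "lamp lamp by":
  position 8–10: lamp lamp by
  position 28–30: lamp lamp by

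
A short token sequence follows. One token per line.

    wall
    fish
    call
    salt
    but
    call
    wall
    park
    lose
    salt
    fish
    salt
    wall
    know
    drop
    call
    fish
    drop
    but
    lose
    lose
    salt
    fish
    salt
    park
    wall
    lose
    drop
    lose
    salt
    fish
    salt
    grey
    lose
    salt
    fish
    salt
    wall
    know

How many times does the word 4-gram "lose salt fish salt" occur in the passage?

Scanning the 36 overlapping 4-gram windows for "lose salt fish salt":
  position 9–12: lose salt fish salt
  position 21–24: lose salt fish salt
  position 29–32: lose salt fish salt
  position 34–37: lose salt fish salt

4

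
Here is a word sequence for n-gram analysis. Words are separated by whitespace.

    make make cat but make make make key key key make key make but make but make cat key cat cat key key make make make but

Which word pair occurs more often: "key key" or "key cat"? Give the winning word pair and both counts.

"key key": 3 occurrences
"key cat": 1 occurrence

"key key" (3 vs 1)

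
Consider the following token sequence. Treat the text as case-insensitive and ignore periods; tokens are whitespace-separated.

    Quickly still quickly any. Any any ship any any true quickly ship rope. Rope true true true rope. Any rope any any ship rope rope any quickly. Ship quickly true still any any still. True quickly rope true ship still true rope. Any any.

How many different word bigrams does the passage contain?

26

44 tokens → 43 bigram windows in total.
Repeated bigrams (each contributes count−1 duplicates):
  any any: 6
  rope any: 4
  any ship: 2
  quickly ship: 2
  rope rope: 2
  rope true: 2
  ship rope: 2
  still true: 2
  … (3 more repeated)
17 duplicate windows → 43 − 17 = 26 distinct.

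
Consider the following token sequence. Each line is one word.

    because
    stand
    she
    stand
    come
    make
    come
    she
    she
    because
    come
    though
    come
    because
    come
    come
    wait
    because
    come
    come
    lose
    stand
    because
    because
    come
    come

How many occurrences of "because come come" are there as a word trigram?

Scanning the 24 overlapping trigram windows for "because come come":
  position 14–16: because come come
  position 18–20: because come come
  position 24–26: because come come

3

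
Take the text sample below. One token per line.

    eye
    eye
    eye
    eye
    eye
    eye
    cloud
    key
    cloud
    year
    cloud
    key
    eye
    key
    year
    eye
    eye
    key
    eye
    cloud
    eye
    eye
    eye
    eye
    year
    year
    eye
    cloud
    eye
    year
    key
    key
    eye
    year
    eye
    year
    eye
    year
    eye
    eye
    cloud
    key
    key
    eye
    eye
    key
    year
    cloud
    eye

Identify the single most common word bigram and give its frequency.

Bigram frequencies (highest first):
  eye eye: 11
  year eye: 5
  eye year: 5
  eye cloud: 4
  key eye: 4
  cloud key: 3
  … (9 more, each ≤ 3)

"eye eye", 11 times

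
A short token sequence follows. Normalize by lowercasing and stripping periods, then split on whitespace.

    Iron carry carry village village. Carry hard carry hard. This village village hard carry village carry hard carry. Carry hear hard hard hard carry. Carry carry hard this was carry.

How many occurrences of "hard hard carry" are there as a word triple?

Scanning the 28 overlapping trigram windows for "hard hard carry":
  position 22–24: hard hard carry

1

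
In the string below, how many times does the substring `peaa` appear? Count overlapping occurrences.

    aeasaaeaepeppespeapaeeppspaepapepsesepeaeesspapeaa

Sliding a length-4 window over the 50 characters (47 positions):
  position 47–50: peaa

1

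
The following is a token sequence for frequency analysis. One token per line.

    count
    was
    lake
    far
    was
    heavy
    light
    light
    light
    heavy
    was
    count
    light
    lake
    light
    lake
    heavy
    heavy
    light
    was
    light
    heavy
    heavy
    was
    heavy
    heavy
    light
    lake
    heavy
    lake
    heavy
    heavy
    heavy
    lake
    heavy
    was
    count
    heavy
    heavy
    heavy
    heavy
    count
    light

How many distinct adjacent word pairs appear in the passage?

43 tokens → 42 bigram windows in total.
Repeated bigrams (each contributes count−1 duplicates):
  heavy heavy: 8
  lake heavy: 4
  heavy light: 3
  heavy was: 3
  light lake: 3
  count light: 2
  heavy lake: 2
  light heavy: 2
  … (3 more repeated)
22 duplicate windows → 42 − 22 = 20 distinct.

20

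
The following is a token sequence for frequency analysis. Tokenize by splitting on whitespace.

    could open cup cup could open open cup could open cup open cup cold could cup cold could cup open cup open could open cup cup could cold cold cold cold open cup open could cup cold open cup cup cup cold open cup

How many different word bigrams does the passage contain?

13

44 tokens → 43 bigram windows in total.
Repeated bigrams (each contributes count−1 duplicates):
  open cup: 9
  could open: 4
  cup cold: 4
  cup cup: 4
  cup open: 4
  cold cold: 3
  cold open: 3
  could cup: 3
  … (3 more repeated)
30 duplicate windows → 43 − 30 = 13 distinct.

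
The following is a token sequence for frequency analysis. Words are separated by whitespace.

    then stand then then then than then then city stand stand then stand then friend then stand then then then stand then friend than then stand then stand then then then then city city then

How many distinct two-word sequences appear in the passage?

13

35 tokens → 34 bigram windows in total.
Repeated bigrams (each contributes count−1 duplicates):
  then then: 8
  stand then: 7
  then stand: 6
  than then: 2
  then city: 2
  then friend: 2
21 duplicate windows → 34 − 21 = 13 distinct.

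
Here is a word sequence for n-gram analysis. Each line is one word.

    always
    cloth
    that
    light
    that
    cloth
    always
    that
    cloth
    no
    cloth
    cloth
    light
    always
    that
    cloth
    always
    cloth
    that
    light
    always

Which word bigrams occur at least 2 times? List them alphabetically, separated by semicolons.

Bigram counts meeting the condition (at least 2 times):
  always cloth: 2
  always that: 2
  cloth always: 2
  cloth that: 2
  light always: 2
  that cloth: 3
  that light: 2

always cloth; always that; cloth always; cloth that; light always; that cloth; that light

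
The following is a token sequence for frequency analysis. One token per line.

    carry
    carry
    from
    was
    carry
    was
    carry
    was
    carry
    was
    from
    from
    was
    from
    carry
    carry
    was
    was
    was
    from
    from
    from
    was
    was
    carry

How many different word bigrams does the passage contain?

9

25 tokens → 24 bigram windows in total.
Repeated bigrams (each contributes count−1 duplicates):
  carry was: 4
  was carry: 4
  from from: 3
  from was: 3
  was from: 3
  was was: 3
  carry carry: 2
15 duplicate windows → 24 − 15 = 9 distinct.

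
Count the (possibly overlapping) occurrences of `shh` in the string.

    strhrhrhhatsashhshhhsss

2

Sliding a length-3 window over the 23 characters (21 positions):
  position 14–16: shh
  position 17–19: shh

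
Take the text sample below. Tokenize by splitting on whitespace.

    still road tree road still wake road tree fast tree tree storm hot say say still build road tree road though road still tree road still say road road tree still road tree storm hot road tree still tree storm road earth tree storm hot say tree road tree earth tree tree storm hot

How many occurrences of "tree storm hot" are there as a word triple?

Scanning the 52 overlapping trigram windows for "tree storm hot":
  position 11–13: tree storm hot
  position 33–35: tree storm hot
  position 43–45: tree storm hot
  position 52–54: tree storm hot

4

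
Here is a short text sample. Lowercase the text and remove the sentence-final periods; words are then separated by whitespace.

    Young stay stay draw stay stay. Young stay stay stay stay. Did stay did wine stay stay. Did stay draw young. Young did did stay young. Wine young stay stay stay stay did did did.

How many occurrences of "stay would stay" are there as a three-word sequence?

Scanning the 33 overlapping trigram windows for "stay would stay":
  (none found)

0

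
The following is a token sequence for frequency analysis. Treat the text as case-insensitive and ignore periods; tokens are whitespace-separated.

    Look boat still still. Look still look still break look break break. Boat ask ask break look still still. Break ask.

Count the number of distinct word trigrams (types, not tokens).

18

21 tokens → 19 trigram windows in total.
Repeated trigrams (each contributes count−1 duplicates):
  still look still: 2
1 duplicate windows → 19 − 1 = 18 distinct.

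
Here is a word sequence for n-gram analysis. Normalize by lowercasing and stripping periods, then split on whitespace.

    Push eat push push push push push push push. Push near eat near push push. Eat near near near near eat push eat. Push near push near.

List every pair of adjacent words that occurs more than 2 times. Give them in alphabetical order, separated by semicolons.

eat push; near near; push eat; push near; push push

Bigram counts meeting the condition (more than 2 times):
  eat push: 3
  near near: 3
  push eat: 3
  push near: 3
  push push: 8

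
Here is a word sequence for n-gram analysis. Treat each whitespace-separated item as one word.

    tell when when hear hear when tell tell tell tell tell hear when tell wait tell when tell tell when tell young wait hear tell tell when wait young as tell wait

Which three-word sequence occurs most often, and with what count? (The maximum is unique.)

Trigram frequencies (highest first):
  tell tell tell: 3
  hear when tell: 2
  when tell tell: 2
  tell when tell: 2
  tell tell when: 2
  tell when when: 1
  … (18 more, each ≤ 1)

"tell tell tell", 3 times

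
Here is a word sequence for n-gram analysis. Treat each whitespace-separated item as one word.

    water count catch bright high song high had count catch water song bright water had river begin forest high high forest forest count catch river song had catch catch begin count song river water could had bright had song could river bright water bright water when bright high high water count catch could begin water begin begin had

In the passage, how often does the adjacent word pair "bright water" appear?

3

Scanning the 57 overlapping bigram windows for "bright water":
  position 13–14: bright water
  position 42–43: bright water
  position 44–45: bright water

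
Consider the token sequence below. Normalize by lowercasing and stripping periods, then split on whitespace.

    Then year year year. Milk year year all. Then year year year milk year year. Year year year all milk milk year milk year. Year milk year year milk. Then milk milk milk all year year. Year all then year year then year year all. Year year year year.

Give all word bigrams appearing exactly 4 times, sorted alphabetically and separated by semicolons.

Bigram counts meeting the condition (exactly 4 times):
  then year: 4
  year all: 4

then year; year all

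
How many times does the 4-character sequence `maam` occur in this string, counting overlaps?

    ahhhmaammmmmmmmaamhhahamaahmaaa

Sliding a length-4 window over the 31 characters (28 positions):
  position 5–8: maam
  position 15–18: maam

2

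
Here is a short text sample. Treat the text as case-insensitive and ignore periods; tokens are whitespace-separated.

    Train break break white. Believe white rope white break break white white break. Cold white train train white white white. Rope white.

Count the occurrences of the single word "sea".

Scanning the 22 tokens for "sea":
  (none found)

0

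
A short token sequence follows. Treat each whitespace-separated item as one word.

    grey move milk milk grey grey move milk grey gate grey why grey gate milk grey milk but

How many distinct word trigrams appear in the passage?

15

18 tokens → 16 trigram windows in total.
Repeated trigrams (each contributes count−1 duplicates):
  grey move milk: 2
1 duplicate windows → 16 − 1 = 15 distinct.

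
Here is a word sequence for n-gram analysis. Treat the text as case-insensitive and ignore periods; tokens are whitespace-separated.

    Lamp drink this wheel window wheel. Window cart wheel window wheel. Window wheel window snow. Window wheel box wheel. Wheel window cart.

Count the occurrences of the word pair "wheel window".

6

Scanning the 21 overlapping bigram windows for "wheel window":
  position 4–5: wheel window
  position 6–7: wheel window
  position 9–10: wheel window
  position 11–12: wheel window
  position 13–14: wheel window
  position 20–21: wheel window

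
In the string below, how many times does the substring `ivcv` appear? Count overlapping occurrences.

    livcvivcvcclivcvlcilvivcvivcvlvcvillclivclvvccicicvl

Sliding a length-4 window over the 52 characters (49 positions):
  position 2–5: ivcv
  position 6–9: ivcv
  position 13–16: ivcv
  position 22–25: ivcv
  position 26–29: ivcv

5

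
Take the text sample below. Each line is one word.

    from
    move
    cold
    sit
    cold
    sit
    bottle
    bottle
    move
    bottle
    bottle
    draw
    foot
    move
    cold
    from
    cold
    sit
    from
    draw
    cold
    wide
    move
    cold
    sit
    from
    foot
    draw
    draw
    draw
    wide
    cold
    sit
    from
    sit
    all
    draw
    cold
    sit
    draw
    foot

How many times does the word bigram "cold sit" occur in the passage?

Scanning the 40 overlapping bigram windows for "cold sit":
  position 3–4: cold sit
  position 5–6: cold sit
  position 17–18: cold sit
  position 24–25: cold sit
  position 32–33: cold sit
  position 38–39: cold sit

6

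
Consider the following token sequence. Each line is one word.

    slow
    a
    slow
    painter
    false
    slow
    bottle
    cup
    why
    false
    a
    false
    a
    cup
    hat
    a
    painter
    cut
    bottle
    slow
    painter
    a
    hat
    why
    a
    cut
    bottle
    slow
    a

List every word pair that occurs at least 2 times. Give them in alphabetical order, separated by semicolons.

Bigram counts meeting the condition (at least 2 times):
  bottle slow: 2
  cut bottle: 2
  false a: 2
  slow a: 2
  slow painter: 2

bottle slow; cut bottle; false a; slow a; slow painter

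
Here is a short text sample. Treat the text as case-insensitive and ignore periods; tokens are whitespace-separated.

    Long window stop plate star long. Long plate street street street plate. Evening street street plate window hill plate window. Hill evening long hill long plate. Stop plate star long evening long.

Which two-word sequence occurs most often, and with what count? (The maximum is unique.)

Bigram frequencies (highest first):
  street street: 3
  stop plate: 2
  plate star: 2
  star long: 2
  long plate: 2
  street plate: 2
  … (15 more, each ≤ 2)

"street street", 3 times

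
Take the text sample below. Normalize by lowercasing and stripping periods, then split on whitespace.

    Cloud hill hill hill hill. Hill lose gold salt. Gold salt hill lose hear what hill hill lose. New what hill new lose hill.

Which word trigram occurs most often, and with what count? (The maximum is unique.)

Trigram frequencies (highest first):
  hill hill hill: 3
  hill hill lose: 2
  cloud hill hill: 1
  hill lose gold: 1
  lose gold salt: 1
  gold salt gold: 1
  … (13 more, each ≤ 1)

"hill hill hill", 3 times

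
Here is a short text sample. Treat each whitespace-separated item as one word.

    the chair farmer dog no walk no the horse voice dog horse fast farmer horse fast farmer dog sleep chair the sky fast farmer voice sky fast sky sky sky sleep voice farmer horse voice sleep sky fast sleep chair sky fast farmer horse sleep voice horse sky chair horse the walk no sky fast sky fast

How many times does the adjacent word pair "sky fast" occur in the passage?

6

Scanning the 56 overlapping bigram windows for "sky fast":
  position 22–23: sky fast
  position 26–27: sky fast
  position 37–38: sky fast
  position 41–42: sky fast
  position 54–55: sky fast
  position 56–57: sky fast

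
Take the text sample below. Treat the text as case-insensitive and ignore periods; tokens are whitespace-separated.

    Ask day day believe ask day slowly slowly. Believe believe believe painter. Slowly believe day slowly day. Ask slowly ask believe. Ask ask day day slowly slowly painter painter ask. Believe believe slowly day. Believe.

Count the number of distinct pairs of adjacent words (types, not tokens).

35 tokens → 34 bigram windows in total.
Repeated bigrams (each contributes count−1 duplicates):
  ask day: 3
  believe believe: 3
  day slowly: 3
  ask believe: 2
  believe ask: 2
  day believe: 2
  day day: 2
  slowly believe: 2
  … (2 more repeated)
13 duplicate windows → 34 − 13 = 21 distinct.

21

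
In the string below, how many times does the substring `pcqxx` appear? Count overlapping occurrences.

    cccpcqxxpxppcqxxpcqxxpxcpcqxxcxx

4

Sliding a length-5 window over the 32 characters (28 positions):
  position 4–8: pcqxx
  position 12–16: pcqxx
  position 17–21: pcqxx
  position 25–29: pcqxx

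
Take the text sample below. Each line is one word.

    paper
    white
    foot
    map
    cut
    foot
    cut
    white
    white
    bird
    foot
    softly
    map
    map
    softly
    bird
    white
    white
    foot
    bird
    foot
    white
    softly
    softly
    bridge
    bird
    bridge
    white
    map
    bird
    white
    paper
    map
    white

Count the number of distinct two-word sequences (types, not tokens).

29

34 tokens → 33 bigram windows in total.
Repeated bigrams (each contributes count−1 duplicates):
  bird foot: 2
  bird white: 2
  white foot: 2
  white white: 2
4 duplicate windows → 33 − 4 = 29 distinct.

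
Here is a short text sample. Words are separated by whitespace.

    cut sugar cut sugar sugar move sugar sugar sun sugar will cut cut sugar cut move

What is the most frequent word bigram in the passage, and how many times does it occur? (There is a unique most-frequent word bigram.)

Bigram frequencies (highest first):
  cut sugar: 3
  sugar cut: 2
  sugar sugar: 2
  sugar move: 1
  move sugar: 1
  sugar sun: 1
  … (5 more, each ≤ 1)

"cut sugar", 3 times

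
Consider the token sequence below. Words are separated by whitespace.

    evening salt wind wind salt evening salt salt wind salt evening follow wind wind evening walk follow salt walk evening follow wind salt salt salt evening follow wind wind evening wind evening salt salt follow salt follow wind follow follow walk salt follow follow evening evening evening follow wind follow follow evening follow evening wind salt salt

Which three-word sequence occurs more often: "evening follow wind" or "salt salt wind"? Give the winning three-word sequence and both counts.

"evening follow wind" (4 vs 1)

"evening follow wind": 4 occurrences
"salt salt wind": 1 occurrence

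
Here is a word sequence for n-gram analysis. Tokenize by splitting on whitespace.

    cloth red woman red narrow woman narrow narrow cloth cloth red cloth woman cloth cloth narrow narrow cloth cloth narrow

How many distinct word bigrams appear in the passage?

13

20 tokens → 19 bigram windows in total.
Repeated bigrams (each contributes count−1 duplicates):
  cloth cloth: 3
  cloth narrow: 2
  cloth red: 2
  narrow cloth: 2
  narrow narrow: 2
6 duplicate windows → 19 − 6 = 13 distinct.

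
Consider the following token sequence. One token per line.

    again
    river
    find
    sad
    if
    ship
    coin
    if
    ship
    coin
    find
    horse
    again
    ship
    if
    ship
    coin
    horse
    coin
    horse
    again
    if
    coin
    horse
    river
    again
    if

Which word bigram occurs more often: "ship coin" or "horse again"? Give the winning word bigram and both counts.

"ship coin": 3 occurrences
"horse again": 2 occurrences

"ship coin" (3 vs 2)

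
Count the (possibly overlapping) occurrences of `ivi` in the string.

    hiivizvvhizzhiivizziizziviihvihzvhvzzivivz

Sliding a length-3 window over the 42 characters (40 positions):
  position 3–5: ivi
  position 15–17: ivi
  position 24–26: ivi
  position 38–40: ivi

4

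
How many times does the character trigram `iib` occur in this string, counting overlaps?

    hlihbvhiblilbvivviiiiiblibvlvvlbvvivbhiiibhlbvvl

2

Sliding a length-3 window over the 48 characters (46 positions):
  position 21–23: iib
  position 40–42: iib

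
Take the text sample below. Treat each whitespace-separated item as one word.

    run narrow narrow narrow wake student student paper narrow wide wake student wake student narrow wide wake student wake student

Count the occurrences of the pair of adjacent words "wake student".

Scanning the 19 overlapping bigram windows for "wake student":
  position 5–6: wake student
  position 11–12: wake student
  position 13–14: wake student
  position 17–18: wake student
  position 19–20: wake student

5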